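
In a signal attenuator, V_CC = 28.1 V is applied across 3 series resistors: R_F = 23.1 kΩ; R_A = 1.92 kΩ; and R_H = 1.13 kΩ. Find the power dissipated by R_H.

P ≈ 1.30 mW

ΣR = 26.15 kΩ → I = 28.1/26.15 = 1.075 mA.
V(R_H) = I·R = 1.214 V; P = V·I = 1.214 × 1.075 = 1.305 mW.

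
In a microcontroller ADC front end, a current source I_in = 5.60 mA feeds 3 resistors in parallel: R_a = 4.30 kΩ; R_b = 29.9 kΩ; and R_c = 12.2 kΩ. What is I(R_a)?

ΣG = 1/4.30 + 1/29.9 + 1/12.2 = 0.3480.
Current divider: I(R_a) = I_in · G_k/ΣG = 5.60 × (0.2326/0.3480) = 5.60 × 0.6683 = 3.743 mA.

I ≈ 3.74 mA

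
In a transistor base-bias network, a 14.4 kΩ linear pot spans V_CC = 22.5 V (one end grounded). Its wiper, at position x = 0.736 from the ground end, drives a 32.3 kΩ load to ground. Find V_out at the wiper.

Lower segment x·R_p = 10.60 kΩ; upper segment (1−x)·R_p = 3.802 kΩ.
(x·R_p) ‖ R_L = 7.980 kΩ.
Then V_out = V_CC · 7.980/(3.802 + 7.980) = 15.24 V.

V_out ≈ 15.2 V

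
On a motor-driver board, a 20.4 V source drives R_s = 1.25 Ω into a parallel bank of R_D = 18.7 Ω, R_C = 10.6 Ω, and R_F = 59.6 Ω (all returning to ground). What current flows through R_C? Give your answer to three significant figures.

Parallel bank: R_p = 1/(1/18.7 + 1/10.6 + 1/59.6) = 6.076 Ω.
Node voltage V_A = V_DC · R_p/(R_s + R_p) = 20.4 × 0.8294 = 16.92 V.
I(R_C) = V_A / R_C = 16.92/10.6 = 1.596 A.
(Equivalently: I_total = 2.785 A, then current-divider fraction G_k/ΣG = 0.5732.)

I ≈ 1.60 A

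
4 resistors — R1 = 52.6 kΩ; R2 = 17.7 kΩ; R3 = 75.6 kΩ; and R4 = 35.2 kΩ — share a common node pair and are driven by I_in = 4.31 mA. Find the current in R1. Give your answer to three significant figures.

I ≈ 0.699 mA

Conductances: ΣG = 1/52.6 + 1/17.7 + 1/75.6 + 1/35.2 = 0.1171 (1/kΩ).
By the current-divider rule, I = I_in · G_k/ΣG = 4.31 × 0.1623 = 0.6995 mA.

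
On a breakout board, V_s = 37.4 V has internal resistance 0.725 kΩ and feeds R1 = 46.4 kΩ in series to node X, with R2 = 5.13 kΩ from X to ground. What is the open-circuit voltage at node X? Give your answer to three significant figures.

V_th ≈ 3.67 V

R1' = 0.725 + 46.4 = 47.12 kΩ (source resistance + R1).
Open-circuit (no load on X): V_th = V_s · R2/(R1' + R2) = 37.4 × 5.13/(47.12 + 5.13) = 3.672 V.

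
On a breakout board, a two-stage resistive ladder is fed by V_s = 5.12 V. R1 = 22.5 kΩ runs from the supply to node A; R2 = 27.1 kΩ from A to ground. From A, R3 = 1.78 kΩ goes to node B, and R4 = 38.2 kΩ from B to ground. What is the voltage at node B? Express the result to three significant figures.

Looking into the second stage from A: R3 + R4 = 39.98 kΩ appears in parallel with R2.
Effective lower resistance at A: R2 ‖ 39.98 = 16.15 kΩ.
First divider: V_A = V_s · 16.15/(22.5 + 16.15) = 2.140 V.
Stage 2 is unloaded, so V_B = V_A · R4/(R3+R4) = 2.140 × 38.2/39.98 = 2.044 V.

V_B ≈ 2.04 V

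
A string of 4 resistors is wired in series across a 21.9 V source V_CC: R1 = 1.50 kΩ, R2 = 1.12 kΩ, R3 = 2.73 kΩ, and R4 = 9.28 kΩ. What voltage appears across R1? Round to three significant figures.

Series total: ΣR = 1.50 + 1.12 + 2.73 + 9.28 = 14.63 kΩ.
Voltage divider: V = V_CC · (1.500 / 14.63) = 21.9 × 0.1025 = 2.245 V.

V ≈ 2.25 V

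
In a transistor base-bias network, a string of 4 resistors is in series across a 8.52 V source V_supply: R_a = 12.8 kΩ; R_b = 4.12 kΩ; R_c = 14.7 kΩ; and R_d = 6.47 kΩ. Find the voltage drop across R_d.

V ≈ 1.45 V

Total series resistance ΣR = 12.8 + 4.12 + 14.7 + 6.47 = 38.09 kΩ.
V = V_supply · R/ΣR = 8.52 × 0.1699 = 1.447 V.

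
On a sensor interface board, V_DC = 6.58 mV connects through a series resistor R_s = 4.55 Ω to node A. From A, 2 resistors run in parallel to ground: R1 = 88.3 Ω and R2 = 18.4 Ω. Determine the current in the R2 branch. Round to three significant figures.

I ≈ 0.275 mA

Parallel bank: R_p = 1/(1/88.3 + 1/18.4) = 15.23 Ω.
Node voltage V_A = V_DC · R_p/(R_s + R_p) = 6.58 × 0.7699 = 5.066 mV.
Branch current I = V_A/R2 = 5.066/18.4 = 0.2753 mA.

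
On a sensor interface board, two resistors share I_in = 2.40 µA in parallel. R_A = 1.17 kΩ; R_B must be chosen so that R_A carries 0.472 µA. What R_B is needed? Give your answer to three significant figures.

The fraction through R_A equals R_B/(R_A+R_B).
0.472/2.40 = R_B/(R_A + R_B) → R_B = R_A · (0.1967)/(1 − 0.1967) = 1.17 × 0.2448 = 0.2864 kΩ.

R_B ≈ 0.286 kΩ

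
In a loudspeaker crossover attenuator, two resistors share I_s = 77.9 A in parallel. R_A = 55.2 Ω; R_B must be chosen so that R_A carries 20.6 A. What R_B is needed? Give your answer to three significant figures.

Two-branch current divider: I_A = I_s · R_B/(R_A + R_B).
With f = 0.2644, R_B = R_A · f/(1−f) = 55.2 × 0.3595 = 19.85 Ω.

R_B ≈ 19.8 Ω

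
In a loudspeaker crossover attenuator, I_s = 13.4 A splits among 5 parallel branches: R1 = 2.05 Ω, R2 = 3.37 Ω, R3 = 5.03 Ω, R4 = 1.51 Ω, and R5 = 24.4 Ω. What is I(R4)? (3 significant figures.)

I ≈ 5.26 A

ΣG = 1/2.05 + 1/3.37 + 1/5.03 + 1/1.51 + 1/24.4 = 1.687.
R4 takes the fraction G_k/ΣG = 0.6623/1.687 = 0.3927, so I = 13.4 × 0.3927 = 5.262 A.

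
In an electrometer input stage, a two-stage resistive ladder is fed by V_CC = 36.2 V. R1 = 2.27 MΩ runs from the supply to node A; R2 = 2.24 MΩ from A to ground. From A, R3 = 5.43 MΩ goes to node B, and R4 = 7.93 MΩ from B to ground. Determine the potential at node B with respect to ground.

V_B ≈ 9.84 V

Looking into the second stage from A: R3 + R4 = 13.36 MΩ appears in parallel with R2.
R2 ‖ (R3+R4) = 1.918 MΩ.
First divider: V_A = V_CC · 1.918/(2.27 + 1.918) = 16.58 V.
Then the unloaded second divider: V_B = V_A × R4/(R3+R4) = 16.58 × 0.5936 = 9.841 V.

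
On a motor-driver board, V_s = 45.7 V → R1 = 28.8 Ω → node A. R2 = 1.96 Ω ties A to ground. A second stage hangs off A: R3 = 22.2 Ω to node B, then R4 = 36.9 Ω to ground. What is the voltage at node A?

V_A ≈ 2.82 V

Node A sees R2 in parallel with the series input of stage 2, R3 + R4 = 59.10 Ω.
R2 ‖ (R3+R4) = 1.897 Ω.
First divider: V_A = V_s · 1.897/(28.8 + 1.897) = 2.824 V.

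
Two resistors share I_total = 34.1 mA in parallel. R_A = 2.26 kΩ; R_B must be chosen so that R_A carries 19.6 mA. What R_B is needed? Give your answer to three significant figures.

R_B ≈ 3.05 kΩ

The fraction through R_A equals R_B/(R_A+R_B).
With f = 0.5748, R_B = R_A · f/(1−f) = 2.26 × 1.352 = 3.055 kΩ.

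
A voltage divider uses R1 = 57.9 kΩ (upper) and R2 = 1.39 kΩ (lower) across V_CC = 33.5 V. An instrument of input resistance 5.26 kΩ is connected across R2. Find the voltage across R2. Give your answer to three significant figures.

V_out ≈ 0.624 V

The load sits in parallel with R2, giving an effective lower resistance R2' = R2·R_L/(R2+R_L) = 1.099 kΩ.
Now apply the divider: V_out = 33.5 × 0.01864 = 0.6243 V.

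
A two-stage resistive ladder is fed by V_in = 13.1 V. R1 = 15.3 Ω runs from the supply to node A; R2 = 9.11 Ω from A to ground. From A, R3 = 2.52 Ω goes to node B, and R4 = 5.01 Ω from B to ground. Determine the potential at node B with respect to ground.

V_B ≈ 1.85 V

Looking into the second stage from A: R3 + R4 = 7.530 Ω appears in parallel with R2.
R2 ‖ (R3+R4) = 4.122 Ω.
So V_A = 13.1 × 0.2123 = 2.781 V.
Then the unloaded second divider: V_B = V_A × R4/(R3+R4) = 2.781 × 0.6653 = 1.850 V.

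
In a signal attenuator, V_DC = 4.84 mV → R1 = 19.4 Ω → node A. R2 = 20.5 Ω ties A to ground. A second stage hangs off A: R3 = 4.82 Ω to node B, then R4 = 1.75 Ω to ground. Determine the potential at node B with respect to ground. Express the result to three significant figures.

The second stage (R3 + R4 = 6.570 Ω) loads node A in parallel with R2.
Effective lower resistance at A: R2 ‖ 6.570 = 4.975 Ω.
First divider: V_A = V_DC · 4.975/(19.4 + 4.975) = 0.9879 mV.
Stage 2 is unloaded, so V_B = V_A · R4/(R3+R4) = 0.9879 × 1.75/6.570 = 0.2631 mV.

V_B ≈ 0.263 mV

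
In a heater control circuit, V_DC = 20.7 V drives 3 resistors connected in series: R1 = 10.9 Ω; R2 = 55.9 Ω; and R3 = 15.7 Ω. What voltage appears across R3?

V ≈ 3.94 V

Series total: ΣR = 10.9 + 55.9 + 15.7 = 82.50 Ω.
Voltage divider: V = V_DC · (15.70 / 82.50) = 20.7 × 0.1903 = 3.939 V.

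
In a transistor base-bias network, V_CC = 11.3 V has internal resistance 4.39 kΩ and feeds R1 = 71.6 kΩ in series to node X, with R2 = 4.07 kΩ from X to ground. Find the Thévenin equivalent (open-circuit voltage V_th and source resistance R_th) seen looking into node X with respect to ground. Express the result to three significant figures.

R1' = 4.39 + 71.6 = 75.99 kΩ (source resistance + R1).
V_th is the unloaded tap voltage: V_CC · R2/(R1'+R2) = 11.3 × 0.05084 = 0.5745 V.
With V_CC suppressed (replaced by a short), R_th = R1' ‖ R2 = (75.99 × 4.07)/(75.99 + 4.07) = 3.863 kΩ.

V_th ≈ 0.574 V, R_th ≈ 3.86 kΩ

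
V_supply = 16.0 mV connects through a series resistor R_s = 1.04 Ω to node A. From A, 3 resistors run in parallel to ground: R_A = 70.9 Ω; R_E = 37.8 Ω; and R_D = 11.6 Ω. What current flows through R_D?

I ≈ 1.22 mA

Combine the parallel branches: R_p = (1/70.9 + 1/37.8 + 1/11.6)⁻¹ = 7.889 Ω.
V_A = 16.0 × 7.889/8.929 = 14.14 mV.
Branch current I = V_A/R_D = 14.14/11.6 = 1.219 mA.
(Equivalently: I_total = 1.792 mA, then current-divider fraction G_k/ΣG = 0.6800.)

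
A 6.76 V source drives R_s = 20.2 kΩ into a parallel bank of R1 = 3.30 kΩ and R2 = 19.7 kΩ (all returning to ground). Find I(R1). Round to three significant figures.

Equivalent of the parallel group: R_p = 2.827 kΩ.
V_A by voltage divider: V_A = 6.76 × 2.827/(20.2 + 2.827) = 0.8298 V.
I(R1) = V_A / R1 = 0.8298/3.30 = 0.2515 mA.

I ≈ 0.251 mA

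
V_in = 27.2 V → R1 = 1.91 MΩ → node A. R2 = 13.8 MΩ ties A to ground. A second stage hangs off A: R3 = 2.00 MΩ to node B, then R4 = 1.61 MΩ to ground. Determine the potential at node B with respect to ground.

V_B ≈ 7.27 V

Looking into the second stage from A: R3 + R4 = 3.610 MΩ appears in parallel with R2.
Effective lower resistance at A: R2 ‖ 3.610 = 2.861 MΩ.
V_A = 27.2 × 2.861/(1.91 + 2.861) = 16.31 V.
Stage 2 is unloaded, so V_B = V_A · R4/(R3+R4) = 16.31 × 1.61/3.610 = 7.275 V.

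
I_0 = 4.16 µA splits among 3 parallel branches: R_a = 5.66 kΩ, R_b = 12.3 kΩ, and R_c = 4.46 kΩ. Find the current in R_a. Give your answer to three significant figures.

I ≈ 1.52 µA

Total conductance ΣG = 1/5.66 + 1/12.3 + 1/4.46 = 0.4822 (units of 1/kΩ).
By the current-divider rule, I = I_0 · G_k/ΣG = 4.16 × 0.3664 = 1.524 µA.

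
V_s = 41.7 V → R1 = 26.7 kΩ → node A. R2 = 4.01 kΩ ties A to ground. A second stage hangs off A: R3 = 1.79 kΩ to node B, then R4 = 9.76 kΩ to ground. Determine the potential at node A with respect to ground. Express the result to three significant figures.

V_A ≈ 4.18 V

The second stage (R3 + R4 = 11.55 kΩ) loads node A in parallel with R2.
R2 ‖ (R3+R4) = 2.977 kΩ.
First divider: V_A = V_s · 2.977/(26.7 + 2.977) = 4.183 V.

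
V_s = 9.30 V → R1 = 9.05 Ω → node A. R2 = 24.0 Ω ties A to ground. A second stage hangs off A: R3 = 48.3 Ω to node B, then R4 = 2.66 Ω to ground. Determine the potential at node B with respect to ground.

The second stage (R3 + R4 = 50.96 Ω) loads node A in parallel with R2.
Effective lower resistance at A: R2 ‖ 50.96 = 16.32 Ω.
So V_A = 9.30 × 0.6432 = 5.982 V.
Then the unloaded second divider: V_B = V_A × R4/(R3+R4) = 5.982 × 0.05220 = 0.3122 V.

V_B ≈ 0.312 V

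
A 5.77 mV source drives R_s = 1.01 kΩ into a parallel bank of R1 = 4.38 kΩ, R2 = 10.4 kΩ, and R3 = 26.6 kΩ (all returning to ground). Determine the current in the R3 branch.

Combine the parallel branches: R_p = (1/4.38 + 1/10.4 + 1/26.6)⁻¹ = 2.762 kΩ.
V_A by voltage divider: V_A = 5.77 × 2.762/(1.01 + 2.762) = 4.225 mV.
Branch current I = V_A/R3 = 4.225/26.6 = 0.1588 µA.

I ≈ 0.159 µA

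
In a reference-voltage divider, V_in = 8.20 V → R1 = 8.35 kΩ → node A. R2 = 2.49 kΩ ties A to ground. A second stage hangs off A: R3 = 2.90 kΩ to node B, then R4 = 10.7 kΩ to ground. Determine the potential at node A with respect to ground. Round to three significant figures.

The second stage (R3 + R4 = 13.60 kΩ) loads node A in parallel with R2.
Effective lower resistance at A: R2 ‖ 13.60 = 2.105 kΩ.
V_A = 8.20 × 2.105/(8.35 + 2.105) = 1.651 V.

V_A ≈ 1.65 V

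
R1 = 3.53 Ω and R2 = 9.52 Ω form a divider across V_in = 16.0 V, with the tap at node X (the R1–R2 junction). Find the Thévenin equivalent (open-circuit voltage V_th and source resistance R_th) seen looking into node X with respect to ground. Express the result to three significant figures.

V_th ≈ 11.7 V, R_th ≈ 2.58 Ω

With X open, the divider is unloaded: V_th = 16.0 × 9.52/13.05 = 11.67 V.
With V_in suppressed (replaced by a short), R_th = R1 ‖ R2 = (3.530 × 9.52)/(3.530 + 9.52) = 2.575 Ω.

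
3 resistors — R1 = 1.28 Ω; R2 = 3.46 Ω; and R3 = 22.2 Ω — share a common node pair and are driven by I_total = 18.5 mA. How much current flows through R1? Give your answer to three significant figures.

Total conductance ΣG = 1/1.28 + 1/3.46 + 1/22.2 = 1.115 (units of 1/Ω).
R1 takes the fraction G_k/ΣG = 0.7812/1.115 = 0.7005, so I = 18.5 × 0.7005 = 12.96 mA.

I ≈ 13.0 mA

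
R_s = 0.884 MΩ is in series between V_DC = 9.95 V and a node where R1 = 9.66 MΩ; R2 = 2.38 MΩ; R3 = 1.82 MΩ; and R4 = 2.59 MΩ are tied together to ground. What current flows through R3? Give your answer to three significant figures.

I ≈ 2.39 µA

Combine the parallel branches: R_p = (1/9.66 + 1/2.38 + 1/1.82 + 1/2.59)⁻¹ = 0.6853 MΩ.
Node voltage V_A = V_DC · R_p/(R_s + R_p) = 9.95 × 0.4367 = 4.345 V.
I(R3) = V_A / R3 = 4.345/1.82 = 2.387 µA.
(Check via current divider: I_total = 6.340 µA; share G_k/ΣG = 0.3765 → same result.)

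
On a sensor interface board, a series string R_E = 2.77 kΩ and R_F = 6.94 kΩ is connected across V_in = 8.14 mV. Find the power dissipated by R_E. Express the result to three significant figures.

The common current is I = 8.14/9.710 = 0.8383 µA.
P(R_E) = I²·R_E = (0.8383)² × 2.77 = 1.947 nW.

P ≈ 1.95 nW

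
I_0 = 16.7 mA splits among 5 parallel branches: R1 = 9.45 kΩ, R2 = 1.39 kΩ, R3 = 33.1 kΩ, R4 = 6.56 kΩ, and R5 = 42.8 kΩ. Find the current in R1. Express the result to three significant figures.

I ≈ 1.71 mA

Conductances: ΣG = 1/9.45 + 1/1.39 + 1/33.1 + 1/6.56 + 1/42.8 = 1.031 (1/kΩ).
By the current-divider rule, I = I_0 · G_k/ΣG = 16.7 × 0.1026 = 1.714 mA.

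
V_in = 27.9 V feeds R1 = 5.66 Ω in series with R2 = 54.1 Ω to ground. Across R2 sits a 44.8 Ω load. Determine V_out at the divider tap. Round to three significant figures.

The load sits in parallel with R2, giving an effective lower resistance R2' = R2·R_L/(R2+R_L) = 24.51 Ω.
Now apply the divider: V_out = 27.9 × 0.8124 = 22.67 V.

V_out ≈ 22.7 V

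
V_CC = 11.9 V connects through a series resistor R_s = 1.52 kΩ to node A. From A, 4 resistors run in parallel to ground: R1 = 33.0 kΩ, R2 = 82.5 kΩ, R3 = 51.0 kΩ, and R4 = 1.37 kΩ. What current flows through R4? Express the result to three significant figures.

Combine the parallel branches: R_p = (1/33.0 + 1/82.5 + 1/51.0 + 1/1.37)⁻¹ = 1.263 kΩ.
V_A by voltage divider: V_A = 11.9 × 1.263/(1.52 + 1.263) = 5.400 V.
I(R4) = V_A / R4 = 5.400/1.37 = 3.941 mA.
(Equivalently: I_total = 4.276 mA, then current-divider fraction G_k/ΣG = 0.9217.)

I ≈ 3.94 mA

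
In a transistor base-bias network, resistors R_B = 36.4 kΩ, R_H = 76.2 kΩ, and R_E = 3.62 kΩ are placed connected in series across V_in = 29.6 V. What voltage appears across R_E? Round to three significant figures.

Series total: ΣR = 36.4 + 76.2 + 3.62 = 116.2 kΩ.
By the voltage-divider rule, V = 29.6 × 3.620/116.2 = 0.9220 V.

V ≈ 0.922 V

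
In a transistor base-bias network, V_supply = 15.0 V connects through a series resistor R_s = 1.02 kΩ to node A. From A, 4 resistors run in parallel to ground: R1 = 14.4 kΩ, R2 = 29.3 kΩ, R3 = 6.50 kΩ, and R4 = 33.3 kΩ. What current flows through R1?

Equivalent of the parallel group: R_p = 3.479 kΩ.
V_A by voltage divider: V_A = 15.0 × 3.479/(1.02 + 3.479) = 11.60 V.
I(R1) = V_A / R1 = 11.60/14.4 = 0.8055 mA.
(Equivalently: I_total = 3.334 mA, then current-divider fraction G_k/ΣG = 0.2416.)

I ≈ 0.805 mA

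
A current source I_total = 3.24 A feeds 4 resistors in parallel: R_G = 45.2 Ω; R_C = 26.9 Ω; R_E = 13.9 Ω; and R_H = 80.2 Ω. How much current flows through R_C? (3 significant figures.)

ΣG = 1/45.2 + 1/26.9 + 1/13.9 + 1/80.2 = 0.1437.
Current divider: I(R_C) = I_total · G_k/ΣG = 3.24 × (0.03717/0.1437) = 3.24 × 0.2587 = 0.8381 A.

I ≈ 0.838 A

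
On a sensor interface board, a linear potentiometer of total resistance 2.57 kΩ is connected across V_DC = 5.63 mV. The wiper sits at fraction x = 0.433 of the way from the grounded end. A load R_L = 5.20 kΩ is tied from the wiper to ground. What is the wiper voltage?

The pot divides into 1.457 kΩ above the wiper and 1.113 kΩ below.
Lower segment in parallel with the load: 1.113 ‖ 5.20 = 0.9166 kΩ.
Then V_out = V_DC · 0.9166/(1.457 + 0.9166) = 2.174 mV.

V_out ≈ 2.17 mV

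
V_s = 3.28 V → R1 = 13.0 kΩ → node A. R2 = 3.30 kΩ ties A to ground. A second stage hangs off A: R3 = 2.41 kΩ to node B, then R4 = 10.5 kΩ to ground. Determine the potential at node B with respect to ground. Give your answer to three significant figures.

V_B ≈ 0.449 V

Node A sees R2 in parallel with the series input of stage 2, R3 + R4 = 12.91 kΩ.
Effective lower resistance at A: R2 ‖ 12.91 = 2.628 kΩ.
So V_A = 3.28 × 0.1682 = 0.5516 V.
Then the unloaded second divider: V_B = V_A × R4/(R3+R4) = 0.5516 × 0.8133 = 0.4486 V.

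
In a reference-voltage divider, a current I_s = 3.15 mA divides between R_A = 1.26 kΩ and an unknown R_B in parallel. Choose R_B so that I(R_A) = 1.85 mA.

R_B ≈ 1.79 kΩ

Two-branch current divider: I_A = I_s · R_B/(R_A + R_B).
With f = 0.5873, R_B = R_A · f/(1−f) = 1.26 × 1.423 = 1.793 kΩ.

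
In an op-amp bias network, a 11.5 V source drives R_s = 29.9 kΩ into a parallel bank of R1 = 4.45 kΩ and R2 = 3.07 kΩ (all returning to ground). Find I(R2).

I ≈ 0.215 mA

Equivalent of the parallel group: R_p = 1.817 kΩ.
V_A = 11.5 × 1.817/31.72 = 0.6587 V.
I(R2) = V_A / R2 = 0.6587/3.07 = 0.2146 mA.
(Equivalently: I_total = 0.3626 mA, then current-divider fraction G_k/ΣG = 0.5918.)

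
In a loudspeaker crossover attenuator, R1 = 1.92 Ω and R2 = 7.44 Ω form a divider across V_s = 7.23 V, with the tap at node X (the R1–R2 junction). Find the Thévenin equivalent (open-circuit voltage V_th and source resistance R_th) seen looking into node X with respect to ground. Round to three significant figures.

Open-circuit (no load on X): V_th = V_s · R2/(R1 + R2) = 7.23 × 7.44/(1.920 + 7.44) = 5.747 V.
Looking into X with the source shorted: R_th = R1·R2/(R1+R2) = 1.920 × 7.44/9.360 = 1.526 Ω.

V_th ≈ 5.75 V, R_th ≈ 1.53 Ω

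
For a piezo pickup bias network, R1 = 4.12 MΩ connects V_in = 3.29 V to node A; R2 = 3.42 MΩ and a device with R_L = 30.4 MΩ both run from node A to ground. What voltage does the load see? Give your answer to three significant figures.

The load sits in parallel with R2, giving an effective lower resistance R2' = R2·R_L/(R2+R_L) = 3.074 MΩ.
Then V_out = V_in · R2'/(R1 + R2') = 3.29 × 3.074/7.194 = 1.406 V.

V_out ≈ 1.41 V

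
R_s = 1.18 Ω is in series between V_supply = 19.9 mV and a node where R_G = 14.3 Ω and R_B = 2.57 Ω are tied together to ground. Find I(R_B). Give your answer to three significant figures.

I ≈ 5.02 mA

Parallel bank: R_p = 1/(1/14.3 + 1/2.57) = 2.178 Ω.
Node voltage V_A = V_supply · R_p/(R_s + R_p) = 19.9 × 0.6487 = 12.91 mV.
Branch current I = V_A/R_B = 12.91/2.57 = 5.023 mA.
(Equivalently: I_total = 5.925 mA, then current-divider fraction G_k/ΣG = 0.8477.)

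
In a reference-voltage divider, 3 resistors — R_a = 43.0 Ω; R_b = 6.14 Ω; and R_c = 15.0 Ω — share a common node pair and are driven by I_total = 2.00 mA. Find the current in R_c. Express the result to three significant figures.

Conductances: ΣG = 1/43.0 + 1/6.14 + 1/15.0 = 0.2528 (1/Ω).
Current divider: I(R_c) = I_total · G_k/ΣG = 2.00 × (0.06667/0.2528) = 2.00 × 0.2637 = 0.5274 mA.

I ≈ 0.527 mA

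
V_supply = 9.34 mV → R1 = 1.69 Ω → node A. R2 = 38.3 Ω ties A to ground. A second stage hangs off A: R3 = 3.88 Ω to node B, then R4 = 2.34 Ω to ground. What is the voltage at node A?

The second stage (R3 + R4 = 6.220 Ω) loads node A in parallel with R2.
Effective lower resistance at A: R2 ‖ 6.220 = 5.351 Ω.
So V_A = 9.34 × 0.7600 = 7.098 mV.

V_A ≈ 7.10 mV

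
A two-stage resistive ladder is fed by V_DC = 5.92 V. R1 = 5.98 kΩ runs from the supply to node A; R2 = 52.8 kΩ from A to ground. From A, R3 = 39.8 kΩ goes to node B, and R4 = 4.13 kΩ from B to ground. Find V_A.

V_A ≈ 4.74 V

Node A sees R2 in parallel with the series input of stage 2, R3 + R4 = 43.93 kΩ.
R2 ‖ (R3+R4) = 23.98 kΩ.
First divider: V_A = V_DC · 23.98/(5.98 + 23.98) = 4.738 V.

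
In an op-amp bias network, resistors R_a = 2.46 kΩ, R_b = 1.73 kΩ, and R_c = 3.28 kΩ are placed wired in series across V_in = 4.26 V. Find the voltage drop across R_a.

V ≈ 1.40 V

Series total: ΣR = 2.46 + 1.73 + 3.28 = 7.470 kΩ.
V = V_in · R/ΣR = 4.26 × 0.3293 = 1.403 V.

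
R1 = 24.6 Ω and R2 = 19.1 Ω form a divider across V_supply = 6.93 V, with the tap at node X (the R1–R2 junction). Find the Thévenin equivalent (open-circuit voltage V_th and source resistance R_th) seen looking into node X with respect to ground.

With X open, the divider is unloaded: V_th = 6.93 × 19.1/43.70 = 3.029 V.
Looking into X with the source shorted: R_th = R1·R2/(R1+R2) = 24.60 × 19.1/43.70 = 10.75 Ω.

V_th ≈ 3.03 V, R_th ≈ 10.8 Ω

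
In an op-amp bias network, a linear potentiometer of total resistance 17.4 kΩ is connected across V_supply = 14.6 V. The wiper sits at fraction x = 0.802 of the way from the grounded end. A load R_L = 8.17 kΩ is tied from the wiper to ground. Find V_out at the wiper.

Lower segment x·R_p = 13.95 kΩ; upper segment (1−x)·R_p = 3.445 kΩ.
R_L loads the lower segment: effective lower R = 5.153 kΩ.
V_out = 14.6 × 5.153/(3.445 + 5.153) = 8.750 V.
(Unloaded: V_out = x·V_supply = 11.7 V.)

V_out ≈ 8.75 V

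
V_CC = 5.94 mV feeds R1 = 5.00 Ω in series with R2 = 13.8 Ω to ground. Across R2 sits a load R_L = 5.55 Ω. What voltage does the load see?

V_out ≈ 2.62 mV

R2 ‖ R_L = (13.8 × 5.55)/(13.8 + 5.55) = 3.958 Ω.
Now apply the divider: V_out = 5.94 × 0.4418 = 2.625 mV.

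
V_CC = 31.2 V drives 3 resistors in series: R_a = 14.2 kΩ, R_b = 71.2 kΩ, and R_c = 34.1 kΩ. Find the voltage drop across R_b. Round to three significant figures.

V ≈ 18.6 V

Total series resistance ΣR = 14.2 + 71.2 + 34.1 = 119.5 kΩ.
V = V_CC · R/ΣR = 31.2 × 0.5958 = 18.59 V.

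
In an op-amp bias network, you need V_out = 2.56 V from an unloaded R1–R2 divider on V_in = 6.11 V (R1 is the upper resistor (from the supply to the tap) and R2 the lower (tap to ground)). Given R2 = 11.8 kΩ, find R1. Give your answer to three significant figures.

V_out/V_in = R2/(R1+R2) = 0.4190.
R1 = R2·(1/k − 1) = 11.8 × 1.387 = 16.36 kΩ.

R1 ≈ 16.4 kΩ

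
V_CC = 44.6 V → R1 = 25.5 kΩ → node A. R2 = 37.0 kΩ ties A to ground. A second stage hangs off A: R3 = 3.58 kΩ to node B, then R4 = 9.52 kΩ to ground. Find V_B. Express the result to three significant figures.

V_B ≈ 8.91 V

Looking into the second stage from A: R3 + R4 = 13.10 kΩ appears in parallel with R2.
R2 ‖ (R3+R4) = 9.675 kΩ.
V_A = 44.6 × 9.675/(25.5 + 9.675) = 12.27 V.
Then the unloaded second divider: V_B = V_A × R4/(R3+R4) = 12.27 × 0.7267 = 8.915 V.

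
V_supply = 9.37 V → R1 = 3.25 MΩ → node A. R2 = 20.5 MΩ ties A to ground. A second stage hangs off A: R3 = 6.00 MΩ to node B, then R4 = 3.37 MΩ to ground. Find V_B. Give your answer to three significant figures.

V_B ≈ 2.24 V

Looking into the second stage from A: R3 + R4 = 9.370 MΩ appears in parallel with R2.
R2 ‖ (R3+R4) = 6.431 MΩ.
So V_A = 9.37 × 0.6643 = 6.224 V.
Then the unloaded second divider: V_B = V_A × R4/(R3+R4) = 6.224 × 0.3597 = 2.239 V.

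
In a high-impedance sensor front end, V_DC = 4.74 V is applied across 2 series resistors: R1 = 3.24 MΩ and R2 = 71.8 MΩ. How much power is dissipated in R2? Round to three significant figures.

Series current I = V_DC/ΣR = 4.74/75.04 = 0.06317 µA.
P = I²R = 0.003990 × 71.8 = 0.2865 µW.

P ≈ 0.286 µW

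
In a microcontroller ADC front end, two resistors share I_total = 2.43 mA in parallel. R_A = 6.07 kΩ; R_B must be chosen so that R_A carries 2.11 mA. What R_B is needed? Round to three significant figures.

Two-branch current divider: I_A = I_total · R_B/(R_A + R_B).
2.11/2.43 = R_B/(R_A + R_B) → R_B = R_A · (0.8683)/(1 − 0.8683) = 6.07 × 6.594 = 40.02 kΩ.

R_B ≈ 40.0 kΩ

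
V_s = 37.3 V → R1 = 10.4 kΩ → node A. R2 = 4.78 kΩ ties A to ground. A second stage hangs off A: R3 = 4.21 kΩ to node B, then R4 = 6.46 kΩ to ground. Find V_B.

The second stage (R3 + R4 = 10.67 kΩ) loads node A in parallel with R2.
R2 ‖ (R3+R4) = 3.301 kΩ.
First divider: V_A = V_s · 3.301/(10.4 + 3.301) = 8.987 V.
Stage 2 is unloaded, so V_B = V_A · R4/(R3+R4) = 8.987 × 6.46/10.67 = 5.441 V.

V_B ≈ 5.44 V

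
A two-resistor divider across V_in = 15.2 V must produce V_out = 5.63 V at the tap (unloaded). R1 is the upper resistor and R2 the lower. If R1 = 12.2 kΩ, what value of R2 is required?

R2 ≈ 7.18 kΩ

Required fraction k = V_out/V_in = 0.3704.
R2 = R1 · 0.3704/(1 − 0.3704) = 7.177 kΩ.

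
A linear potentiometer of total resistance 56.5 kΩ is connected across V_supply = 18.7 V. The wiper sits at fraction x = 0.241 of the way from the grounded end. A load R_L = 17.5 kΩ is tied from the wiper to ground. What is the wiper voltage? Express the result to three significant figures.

V_out ≈ 2.83 V

Lower segment x·R_p = 13.62 kΩ; upper segment (1−x)·R_p = 42.88 kΩ.
R_L loads the lower segment: effective lower R = 7.658 kΩ.
Then V_out = V_supply · 7.658/(42.88 + 7.658) = 2.833 V.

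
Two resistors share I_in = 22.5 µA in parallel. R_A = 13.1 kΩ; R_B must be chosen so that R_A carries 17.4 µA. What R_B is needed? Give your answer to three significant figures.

R_B ≈ 44.7 kΩ

The fraction through R_A equals R_B/(R_A+R_B).
17.4/22.5 = R_B/(R_A + R_B) → R_B = R_A · (0.7733)/(1 − 0.7733) = 13.1 × 3.412 = 44.69 kΩ.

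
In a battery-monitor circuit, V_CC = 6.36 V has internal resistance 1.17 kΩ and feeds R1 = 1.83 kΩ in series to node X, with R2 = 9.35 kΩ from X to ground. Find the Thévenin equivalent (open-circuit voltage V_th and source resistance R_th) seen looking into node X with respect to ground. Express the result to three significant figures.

R1' = 1.17 + 1.83 = 3.000 kΩ (source resistance + R1).
Open-circuit (no load on X): V_th = V_CC · R2/(R1' + R2) = 6.36 × 9.35/(3.000 + 9.35) = 4.815 V.
Zeroing V_CC shorts the top of R1' to ground, so R_th = R1' ‖ R2 = 2.271 kΩ.

V_th ≈ 4.82 V, R_th ≈ 2.27 kΩ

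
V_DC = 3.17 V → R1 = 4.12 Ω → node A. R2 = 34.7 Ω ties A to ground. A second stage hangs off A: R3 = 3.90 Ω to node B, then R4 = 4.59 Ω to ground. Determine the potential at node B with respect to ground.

V_B ≈ 1.07 V

The second stage (R3 + R4 = 8.490 Ω) loads node A in parallel with R2.
Effective lower resistance at A: R2 ‖ 8.490 = 6.821 Ω.
V_A = 3.17 × 6.821/(4.12 + 6.821) = 1.976 V.
V_B = V_A × 0.5406 = 1.068 V.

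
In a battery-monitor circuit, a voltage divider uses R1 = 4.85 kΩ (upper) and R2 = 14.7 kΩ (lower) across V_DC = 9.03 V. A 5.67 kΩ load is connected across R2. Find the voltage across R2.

First combine the lower leg with the load: R2 ‖ R_L = 4.092 kΩ.
Then V_out = V_DC · R2'/(R1 + R2') = 9.03 × 4.092/8.942 = 4.132 V.

V_out ≈ 4.13 V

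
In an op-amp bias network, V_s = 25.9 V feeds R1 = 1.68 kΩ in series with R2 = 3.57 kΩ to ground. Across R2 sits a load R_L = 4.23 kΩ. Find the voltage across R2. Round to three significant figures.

First combine the lower leg with the load: R2 ‖ R_L = 1.936 kΩ.
Then V_out = V_s · R2'/(R1 + R2') = 25.9 × 1.936/3.616 = 13.87 V.
(Unloaded it would be 17.6 V; the load pulls it down.)

V_out ≈ 13.9 V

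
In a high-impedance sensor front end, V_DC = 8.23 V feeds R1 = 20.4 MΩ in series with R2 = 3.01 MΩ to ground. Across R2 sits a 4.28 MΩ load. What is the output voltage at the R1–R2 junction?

V_out ≈ 0.656 V

The load sits in parallel with R2, giving an effective lower resistance R2' = R2·R_L/(R2+R_L) = 1.767 MΩ.
Voltage divider with the loaded lower leg: V_out = 8.23 × 1.767/(20.4 + 1.767) = 8.23 × 0.07972 = 0.6561 V.
(Unloaded it would be 1.06 V; the load pulls it down.)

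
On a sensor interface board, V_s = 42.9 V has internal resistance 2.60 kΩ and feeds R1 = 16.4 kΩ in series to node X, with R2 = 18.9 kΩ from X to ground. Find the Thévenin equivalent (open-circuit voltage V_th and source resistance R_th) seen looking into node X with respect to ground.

R1' = 2.60 + 16.4 = 19.00 kΩ (source resistance + R1).
With X open, the divider is unloaded: V_th = 42.9 × 18.9/37.90 = 21.39 V.
Looking into X with the source shorted: R_th = R1'·R2/(R1'+R2) = 19.00 × 18.9/37.90 = 9.475 kΩ.

V_th ≈ 21.4 V, R_th ≈ 9.47 kΩ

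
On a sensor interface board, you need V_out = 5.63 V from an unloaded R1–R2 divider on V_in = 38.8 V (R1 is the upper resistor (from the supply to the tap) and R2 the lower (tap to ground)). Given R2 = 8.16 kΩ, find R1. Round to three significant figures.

Required fraction k = V_out/V_in = 0.1451.
So R1 = R2 · (V_in/V_out − 1) = 8.16 × (38.8/5.63 − 1) = 8.16 × 5.892 = 48.08 kΩ.

R1 ≈ 48.1 kΩ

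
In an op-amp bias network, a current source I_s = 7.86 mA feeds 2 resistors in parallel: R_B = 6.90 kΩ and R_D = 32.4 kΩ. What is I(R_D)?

Two-branch current divider: I_k = I_s · R_other/(R_1 + R_2).
So I = 7.86 × 6.90/39.30 = 1.380 mA.

I ≈ 1.38 mA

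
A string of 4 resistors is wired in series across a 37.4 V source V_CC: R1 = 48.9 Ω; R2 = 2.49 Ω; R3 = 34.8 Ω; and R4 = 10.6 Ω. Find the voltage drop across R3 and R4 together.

Series total: ΣR = 48.9 + 2.49 + 34.8 + 10.6 = 96.79 Ω.
R_{R3..R4} = 34.8 + 10.6 = 45.40 Ω.
V = V_CC · R/ΣR = 37.4 × 0.4691 = 17.54 V.

V ≈ 17.5 V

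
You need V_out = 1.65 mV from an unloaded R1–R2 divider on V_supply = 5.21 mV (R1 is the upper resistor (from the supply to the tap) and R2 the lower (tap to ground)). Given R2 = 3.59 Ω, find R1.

V_out/V_supply = R2/(R1+R2) = 0.3167.
So R1 = R2 · (V_supply/V_out − 1) = 3.59 × (5.21/1.65 − 1) = 3.59 × 2.158 = 7.746 Ω.

R1 ≈ 7.75 Ω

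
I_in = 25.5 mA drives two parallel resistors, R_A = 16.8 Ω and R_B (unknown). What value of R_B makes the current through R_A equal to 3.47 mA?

R_B ≈ 2.65 Ω

In a two-way split, I_A/I_in = R_B/(R_A + R_B).
With f = 0.1361, R_B = R_A · f/(1−f) = 16.8 × 0.1575 = 2.646 Ω.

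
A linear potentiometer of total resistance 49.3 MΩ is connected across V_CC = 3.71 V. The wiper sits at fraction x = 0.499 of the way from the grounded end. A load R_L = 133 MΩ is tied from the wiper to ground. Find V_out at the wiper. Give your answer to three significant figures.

Lower segment x·R_p = 24.60 MΩ; upper segment (1−x)·R_p = 24.70 MΩ.
Lower segment in parallel with the load: 24.60 ‖ 133 = 20.76 MΩ.
Loaded-divider output: V_out = 3.71 × 0.4567 = 1.694 V.
(Unloaded: V_out = x·V_CC = 1.85 V.)

V_out ≈ 1.69 V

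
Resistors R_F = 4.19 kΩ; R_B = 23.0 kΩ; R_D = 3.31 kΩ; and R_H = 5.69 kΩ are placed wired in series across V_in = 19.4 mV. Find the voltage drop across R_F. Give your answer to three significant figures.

V ≈ 2.25 mV

Series total: ΣR = 4.19 + 23.0 + 3.31 + 5.69 = 36.19 kΩ.
Voltage divider: V = V_in · (4.190 / 36.19) = 19.4 × 0.1158 = 2.246 mV.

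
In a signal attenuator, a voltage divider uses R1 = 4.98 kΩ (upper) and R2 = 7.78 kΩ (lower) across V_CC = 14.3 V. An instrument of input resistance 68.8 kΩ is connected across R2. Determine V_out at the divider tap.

R2 ‖ R_L = (7.78 × 68.8)/(7.78 + 68.8) = 6.990 kΩ.
Voltage divider with the loaded lower leg: V_out = 14.3 × 6.990/(4.98 + 6.990) = 14.3 × 0.5839 = 8.350 V.
(Unloaded it would be 8.72 V; the load pulls it down.)

V_out ≈ 8.35 V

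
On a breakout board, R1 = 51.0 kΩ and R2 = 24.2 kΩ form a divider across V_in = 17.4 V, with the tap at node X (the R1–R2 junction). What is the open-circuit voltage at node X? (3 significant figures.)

V_th ≈ 5.60 V

Open-circuit (no load on X): V_th = V_in · R2/(R1 + R2) = 17.4 × 24.2/(51.00 + 24.2) = 5.599 V.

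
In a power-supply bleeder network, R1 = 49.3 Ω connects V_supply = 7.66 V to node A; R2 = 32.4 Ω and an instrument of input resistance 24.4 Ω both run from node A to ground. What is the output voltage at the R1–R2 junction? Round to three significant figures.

V_out ≈ 1.69 V

R2 ‖ R_L = (32.4 × 24.4)/(32.4 + 24.4) = 13.92 Ω.
Then V_out = V_supply · R2'/(R1 + R2') = 7.66 × 13.92/63.22 = 1.686 V.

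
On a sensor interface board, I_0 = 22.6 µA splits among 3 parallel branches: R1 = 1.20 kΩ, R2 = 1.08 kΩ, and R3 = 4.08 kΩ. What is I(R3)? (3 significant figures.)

Total conductance ΣG = 1/1.20 + 1/1.08 + 1/4.08 = 2.004 (units of 1/kΩ).
Current divider: I(R3) = I_0 · G_k/ΣG = 22.6 × (0.2451/2.004) = 22.6 × 0.1223 = 2.764 µA.

I ≈ 2.76 µA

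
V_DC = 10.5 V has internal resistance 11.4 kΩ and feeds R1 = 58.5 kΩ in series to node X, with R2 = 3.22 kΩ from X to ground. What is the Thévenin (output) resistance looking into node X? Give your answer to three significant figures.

R_th ≈ 3.08 kΩ

R1' = 11.4 + 58.5 = 69.90 kΩ (source resistance + R1).
With V_DC suppressed (replaced by a short), R_th = R1' ‖ R2 = (69.90 × 3.22)/(69.90 + 3.22) = 3.078 kΩ.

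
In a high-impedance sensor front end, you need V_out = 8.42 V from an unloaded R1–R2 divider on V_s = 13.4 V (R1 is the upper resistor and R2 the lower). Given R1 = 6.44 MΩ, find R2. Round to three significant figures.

R2 ≈ 10.9 MΩ

The divider ratio is R2/(R1+R2) = 8.42/13.4 = 0.6284.
R2 = R1 · 0.6284/(1 − 0.6284) = 10.89 MΩ.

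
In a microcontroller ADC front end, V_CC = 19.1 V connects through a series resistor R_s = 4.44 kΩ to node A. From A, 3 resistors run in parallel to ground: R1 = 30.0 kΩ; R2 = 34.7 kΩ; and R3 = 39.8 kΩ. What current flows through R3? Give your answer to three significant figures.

I ≈ 0.346 mA

Combine the parallel branches: R_p = (1/30.0 + 1/34.7 + 1/39.8)⁻¹ = 11.46 kΩ.
V_A by voltage divider: V_A = 19.1 × 11.46/(4.44 + 11.46) = 13.77 V.
Branch current I = V_A/R3 = 13.77/39.8 = 0.3459 mA.
(Check via current divider: I_total = 1.201 mA; share G_k/ΣG = 0.2879 → same result.)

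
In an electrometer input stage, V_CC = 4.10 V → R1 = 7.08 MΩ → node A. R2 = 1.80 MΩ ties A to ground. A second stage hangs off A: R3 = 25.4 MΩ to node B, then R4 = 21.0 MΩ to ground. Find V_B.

The second stage (R3 + R4 = 46.40 MΩ) loads node A in parallel with R2.
R2 ‖ (R3+R4) = 1.733 MΩ.
V_A = 4.10 × 1.733/(7.08 + 1.733) = 0.8061 V.
V_B = V_A × 0.4526 = 0.3649 V.

V_B ≈ 0.365 V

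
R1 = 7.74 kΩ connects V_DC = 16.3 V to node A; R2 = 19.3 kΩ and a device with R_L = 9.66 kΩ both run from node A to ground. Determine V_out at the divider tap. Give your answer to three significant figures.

First combine the lower leg with the load: R2 ‖ R_L = 6.438 kΩ.
Then V_out = V_DC · R2'/(R1 + R2') = 16.3 × 6.438/14.18 = 7.401 V.
(Unloaded it would be 11.6 V; the load pulls it down.)

V_out ≈ 7.40 V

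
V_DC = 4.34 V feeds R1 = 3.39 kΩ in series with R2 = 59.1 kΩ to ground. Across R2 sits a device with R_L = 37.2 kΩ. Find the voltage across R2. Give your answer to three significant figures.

V_out ≈ 3.78 V

First combine the lower leg with the load: R2 ‖ R_L = 22.83 kΩ.
Then V_out = V_DC · R2'/(R1 + R2') = 4.34 × 22.83/26.22 = 3.779 V.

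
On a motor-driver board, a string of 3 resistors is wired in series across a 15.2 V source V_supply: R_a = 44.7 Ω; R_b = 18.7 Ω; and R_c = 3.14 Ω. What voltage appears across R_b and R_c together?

V ≈ 4.99 V

Total series resistance ΣR = 44.7 + 18.7 + 3.14 = 66.54 Ω.
R_{R_b..R_c} = 18.7 + 3.14 = 21.84 Ω.
By the voltage-divider rule, V = 15.2 × 21.84/66.54 = 4.989 V.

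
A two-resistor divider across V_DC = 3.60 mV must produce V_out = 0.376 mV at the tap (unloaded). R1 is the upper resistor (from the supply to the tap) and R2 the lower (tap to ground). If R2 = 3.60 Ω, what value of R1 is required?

V_out/V_DC = R2/(R1+R2) = 0.1044.
R1 = R2·(1/k − 1) = 3.60 × 8.574 = 30.87 Ω.

R1 ≈ 30.9 Ω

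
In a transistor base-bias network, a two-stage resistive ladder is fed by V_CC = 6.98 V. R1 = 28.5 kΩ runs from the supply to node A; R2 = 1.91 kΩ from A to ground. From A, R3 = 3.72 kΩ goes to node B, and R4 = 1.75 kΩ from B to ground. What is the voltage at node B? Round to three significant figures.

The second stage (R3 + R4 = 5.470 kΩ) loads node A in parallel with R2.
Effective lower resistance at A: R2 ‖ 5.470 = 1.416 kΩ.
So V_A = 6.98 × 0.04732 = 0.3303 V.
V_B = V_A × 0.3199 = 0.1057 V.

V_B ≈ 0.106 V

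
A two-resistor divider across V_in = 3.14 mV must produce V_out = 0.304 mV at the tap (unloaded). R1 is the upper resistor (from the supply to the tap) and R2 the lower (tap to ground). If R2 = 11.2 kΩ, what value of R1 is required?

R1 ≈ 104 kΩ

Required fraction k = V_out/V_in = 0.09682.
R1 = R2·(1/k − 1) = 11.2 × 9.329 = 104.5 kΩ.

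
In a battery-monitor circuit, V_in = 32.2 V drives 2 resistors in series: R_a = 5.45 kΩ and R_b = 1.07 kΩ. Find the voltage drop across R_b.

V ≈ 5.28 V

Series total: ΣR = 5.45 + 1.07 = 6.520 kΩ.
By the voltage-divider rule, V = 32.2 × 1.070/6.520 = 5.284 V.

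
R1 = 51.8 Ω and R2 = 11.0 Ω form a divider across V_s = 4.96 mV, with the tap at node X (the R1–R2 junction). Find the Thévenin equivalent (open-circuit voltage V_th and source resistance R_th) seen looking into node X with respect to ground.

V_th is the unloaded tap voltage: V_s · R2/(R1+R2) = 4.96 × 0.1752 = 0.8688 mV.
With V_s suppressed (replaced by a short), R_th = R1 ‖ R2 = (51.80 × 11.0)/(51.80 + 11.0) = 9.073 Ω.

V_th ≈ 0.869 mV, R_th ≈ 9.07 Ω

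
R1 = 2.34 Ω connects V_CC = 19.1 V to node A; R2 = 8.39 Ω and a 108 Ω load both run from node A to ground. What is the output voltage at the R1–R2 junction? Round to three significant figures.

V_out ≈ 14.7 V

First combine the lower leg with the load: R2 ‖ R_L = 7.785 Ω.
Then V_out = V_CC · R2'/(R1 + R2') = 19.1 × 7.785/10.13 = 14.69 V.
(Unloaded it would be 14.9 V; the load pulls it down.)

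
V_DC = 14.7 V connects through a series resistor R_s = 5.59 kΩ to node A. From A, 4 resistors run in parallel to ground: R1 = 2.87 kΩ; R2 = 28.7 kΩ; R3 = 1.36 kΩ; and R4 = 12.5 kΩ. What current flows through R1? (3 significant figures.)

I ≈ 0.665 mA

Combine the parallel branches: R_p = (1/2.87 + 1/28.7 + 1/1.36 + 1/12.5)⁻¹ = 0.8343 kΩ.
V_A = 14.7 × 0.8343/6.424 = 1.909 V.
I(R1) = V_A / R1 = 1.909/2.87 = 0.6652 mA.
(Equivalently: I_total = 2.288 mA, then current-divider fraction G_k/ΣG = 0.2907.)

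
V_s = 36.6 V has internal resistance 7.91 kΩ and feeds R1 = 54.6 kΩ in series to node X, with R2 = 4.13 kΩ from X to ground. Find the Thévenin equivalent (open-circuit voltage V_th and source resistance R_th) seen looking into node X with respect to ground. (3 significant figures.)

R1' = 7.91 + 54.6 = 62.51 kΩ (source resistance + R1).
V_th is the unloaded tap voltage: V_s · R2/(R1'+R2) = 36.6 × 0.06197 = 2.268 V.
Looking into X with the source shorted: R_th = R1'·R2/(R1'+R2) = 62.51 × 4.13/66.64 = 3.874 kΩ.

V_th ≈ 2.27 V, R_th ≈ 3.87 kΩ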